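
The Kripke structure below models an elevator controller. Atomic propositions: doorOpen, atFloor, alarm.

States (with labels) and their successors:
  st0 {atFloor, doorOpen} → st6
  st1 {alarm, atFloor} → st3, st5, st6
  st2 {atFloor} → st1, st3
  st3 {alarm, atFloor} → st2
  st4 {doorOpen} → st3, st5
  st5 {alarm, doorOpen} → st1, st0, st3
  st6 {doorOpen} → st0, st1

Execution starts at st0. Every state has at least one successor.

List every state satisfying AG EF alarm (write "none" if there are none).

States satisfying EF alarm: {st0, st1, st2, st3, st4, st5, st6}.
States satisfying AG EF alarm: {st0, st1, st2, st3, st4, st5, st6}.

{st0, st1, st2, st3, st4, st5, st6}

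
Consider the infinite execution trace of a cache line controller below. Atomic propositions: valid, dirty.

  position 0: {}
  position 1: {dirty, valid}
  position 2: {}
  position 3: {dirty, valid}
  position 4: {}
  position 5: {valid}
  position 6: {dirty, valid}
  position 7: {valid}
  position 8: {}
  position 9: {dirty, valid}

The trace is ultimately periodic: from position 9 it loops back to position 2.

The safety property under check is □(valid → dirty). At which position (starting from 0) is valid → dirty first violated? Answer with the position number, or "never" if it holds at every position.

Check valid → dirty at each position in order: 0 ✓, 1 ✓, 2 ✓, 3 ✓, 4 ✓.
At position 5 the labels are {valid}, so valid → dirty is false there. This is the first violation.

5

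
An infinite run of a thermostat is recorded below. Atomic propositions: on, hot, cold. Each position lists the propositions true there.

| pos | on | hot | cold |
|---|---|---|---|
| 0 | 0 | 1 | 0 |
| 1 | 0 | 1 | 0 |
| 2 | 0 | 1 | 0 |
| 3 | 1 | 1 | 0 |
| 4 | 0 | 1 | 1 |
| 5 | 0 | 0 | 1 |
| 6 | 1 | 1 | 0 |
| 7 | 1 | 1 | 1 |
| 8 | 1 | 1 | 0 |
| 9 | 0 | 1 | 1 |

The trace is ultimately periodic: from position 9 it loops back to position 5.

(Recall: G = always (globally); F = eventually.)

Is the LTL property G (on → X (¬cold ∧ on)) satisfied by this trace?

Does not hold

on → X (¬cold ∧ on) must hold at every position from 0 onward. It fails at position 3, so G (on → X (¬cold ∧ on)) is false.
Positions where on holds: 3, 6, 7, 8.
Check X (¬cold ∧ on) at each: 3→fails, 6→fails, 7→ok, 8→fails.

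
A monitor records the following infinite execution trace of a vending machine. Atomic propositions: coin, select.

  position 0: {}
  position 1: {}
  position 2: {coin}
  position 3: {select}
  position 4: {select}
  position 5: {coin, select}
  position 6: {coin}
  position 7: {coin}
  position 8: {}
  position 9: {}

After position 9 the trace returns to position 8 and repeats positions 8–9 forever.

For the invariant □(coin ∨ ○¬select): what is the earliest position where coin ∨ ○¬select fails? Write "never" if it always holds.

3

Check coin ∨ ○¬select at each position in order: 0 ✓, 1 ✓, 2 ✓.
At position 3 the labels are {select} and the next position 4 has {select}, so coin ∨ ○¬select is false there. This is the first violation.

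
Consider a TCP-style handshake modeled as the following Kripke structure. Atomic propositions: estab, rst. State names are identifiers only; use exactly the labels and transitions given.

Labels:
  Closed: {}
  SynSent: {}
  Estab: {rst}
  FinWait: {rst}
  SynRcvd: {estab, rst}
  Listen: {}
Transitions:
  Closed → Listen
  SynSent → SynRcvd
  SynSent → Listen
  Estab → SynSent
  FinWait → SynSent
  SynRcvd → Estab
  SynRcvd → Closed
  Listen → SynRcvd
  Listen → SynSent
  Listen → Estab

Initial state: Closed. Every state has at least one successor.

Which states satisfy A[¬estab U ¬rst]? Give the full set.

States satisfying ¬estab: {Closed, SynSent, Estab, FinWait, Listen}.
States satisfying ¬rst: {Closed, SynSent, Listen}.
States satisfying A[¬estab U ¬rst]: {Closed, SynSent, Estab, FinWait, Listen}.

{Closed, SynSent, Estab, FinWait, Listen}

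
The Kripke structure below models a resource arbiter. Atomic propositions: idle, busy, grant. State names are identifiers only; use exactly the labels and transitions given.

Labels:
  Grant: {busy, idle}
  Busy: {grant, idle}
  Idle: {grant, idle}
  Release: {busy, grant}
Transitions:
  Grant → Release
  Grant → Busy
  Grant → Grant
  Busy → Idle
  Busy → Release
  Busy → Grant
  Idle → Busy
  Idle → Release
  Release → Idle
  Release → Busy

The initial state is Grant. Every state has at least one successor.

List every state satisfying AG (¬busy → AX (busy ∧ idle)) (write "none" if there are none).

none

States satisfying ¬busy → AX (busy ∧ idle): {Grant, Release}.
States satisfying AG (¬busy → AX (busy ∧ idle)): ∅.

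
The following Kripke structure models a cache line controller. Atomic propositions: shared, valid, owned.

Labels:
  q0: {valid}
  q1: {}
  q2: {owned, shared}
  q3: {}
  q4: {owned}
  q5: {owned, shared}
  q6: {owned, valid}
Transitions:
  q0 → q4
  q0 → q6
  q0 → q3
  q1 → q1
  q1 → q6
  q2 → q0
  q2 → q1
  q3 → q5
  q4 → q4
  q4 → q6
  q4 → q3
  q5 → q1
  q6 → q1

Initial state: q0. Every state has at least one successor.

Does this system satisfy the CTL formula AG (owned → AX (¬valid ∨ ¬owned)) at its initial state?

No

States satisfying owned → AX (¬valid ∨ ¬owned): {q0, q1, q2, q3, q5, q6}.
States satisfying AG (owned → AX (¬valid ∨ ¬owned)): {q1, q3, q5, q6}.
q4 is reachable from q0 and violates owned → AX (¬valid ∨ ¬owned), so AG fails at q0.
q0 ∉ Sat(AG (owned → AX (¬valid ∨ ¬owned))).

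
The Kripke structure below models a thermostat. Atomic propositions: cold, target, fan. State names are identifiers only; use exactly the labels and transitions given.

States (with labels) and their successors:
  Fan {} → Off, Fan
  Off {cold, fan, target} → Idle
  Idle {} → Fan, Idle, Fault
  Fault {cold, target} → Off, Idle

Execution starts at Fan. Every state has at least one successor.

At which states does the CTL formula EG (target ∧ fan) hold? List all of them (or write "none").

States satisfying target ∧ fan: {Off}.
States satisfying EG (target ∧ fan): ∅.

none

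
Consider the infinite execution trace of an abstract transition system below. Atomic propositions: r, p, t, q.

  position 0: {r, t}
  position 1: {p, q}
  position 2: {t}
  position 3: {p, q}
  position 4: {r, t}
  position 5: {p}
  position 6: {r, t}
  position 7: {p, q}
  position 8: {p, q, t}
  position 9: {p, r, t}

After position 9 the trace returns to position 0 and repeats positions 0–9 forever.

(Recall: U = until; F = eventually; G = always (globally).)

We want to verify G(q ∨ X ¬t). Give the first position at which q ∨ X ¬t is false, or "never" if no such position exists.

5

Check q ∨ X ¬t at each position in order: 0 ✓, 1 ✓, 2 ✓, 3 ✓, 4 ✓.
At position 5 the labels are {p} and the next position 6 has {r, t}, so q ∨ X ¬t is false there. This is the first violation.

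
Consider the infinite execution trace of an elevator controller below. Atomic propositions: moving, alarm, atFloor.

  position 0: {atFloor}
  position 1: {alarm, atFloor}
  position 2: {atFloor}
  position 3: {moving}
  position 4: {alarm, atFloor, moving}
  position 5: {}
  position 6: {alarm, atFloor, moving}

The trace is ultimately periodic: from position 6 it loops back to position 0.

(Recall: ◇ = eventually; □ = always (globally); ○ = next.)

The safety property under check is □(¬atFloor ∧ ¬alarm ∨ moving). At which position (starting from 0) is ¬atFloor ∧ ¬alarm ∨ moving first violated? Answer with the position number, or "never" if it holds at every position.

At position 0 the labels are {atFloor}, so ¬atFloor ∧ ¬alarm ∨ moving is false there. This is the first violation.

0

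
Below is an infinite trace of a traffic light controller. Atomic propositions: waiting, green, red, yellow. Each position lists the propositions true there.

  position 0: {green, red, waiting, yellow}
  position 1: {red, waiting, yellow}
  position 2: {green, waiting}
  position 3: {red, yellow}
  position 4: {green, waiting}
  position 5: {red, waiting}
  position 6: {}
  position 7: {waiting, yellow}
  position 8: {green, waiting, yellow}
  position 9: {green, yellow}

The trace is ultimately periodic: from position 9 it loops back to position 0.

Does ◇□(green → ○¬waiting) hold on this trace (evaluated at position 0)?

Does not hold

□(green → ○¬waiting) is false at every position 0..9, so it never becomes true and ◇□(green → ○¬waiting) fails.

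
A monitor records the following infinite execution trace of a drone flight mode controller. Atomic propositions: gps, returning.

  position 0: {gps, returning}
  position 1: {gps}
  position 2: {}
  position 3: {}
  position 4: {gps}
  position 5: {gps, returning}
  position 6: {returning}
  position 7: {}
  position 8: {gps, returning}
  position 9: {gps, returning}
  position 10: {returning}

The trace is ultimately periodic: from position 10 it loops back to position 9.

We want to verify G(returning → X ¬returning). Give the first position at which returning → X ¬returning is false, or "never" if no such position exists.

Check returning → X ¬returning at each position in order: 0 ✓, 1 ✓, 2 ✓, 3 ✓, 4 ✓.
At position 5 the labels are {gps, returning} and the next position 6 has {returning}, so returning → X ¬returning is false there. This is the first violation.

5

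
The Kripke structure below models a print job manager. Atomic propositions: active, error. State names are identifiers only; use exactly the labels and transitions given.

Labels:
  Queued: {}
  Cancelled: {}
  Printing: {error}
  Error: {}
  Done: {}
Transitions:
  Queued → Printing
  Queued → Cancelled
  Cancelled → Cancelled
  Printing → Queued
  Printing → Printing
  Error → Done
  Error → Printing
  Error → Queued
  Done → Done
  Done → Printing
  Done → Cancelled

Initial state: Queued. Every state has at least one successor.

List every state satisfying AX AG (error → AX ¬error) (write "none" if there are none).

{Cancelled}

States satisfying AG (error → AX ¬error): {Cancelled}.
States satisfying AX AG (error → AX ¬error): {Cancelled}.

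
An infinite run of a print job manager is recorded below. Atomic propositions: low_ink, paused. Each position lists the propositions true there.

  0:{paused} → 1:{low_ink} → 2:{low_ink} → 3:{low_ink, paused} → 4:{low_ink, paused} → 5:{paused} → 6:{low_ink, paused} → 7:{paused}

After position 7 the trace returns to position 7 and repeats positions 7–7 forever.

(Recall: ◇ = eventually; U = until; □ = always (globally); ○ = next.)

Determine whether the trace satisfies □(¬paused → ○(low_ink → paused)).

Does not hold

¬paused → ○(low_ink → paused) must hold at every position from 0 onward. It fails at position 1, so □(¬paused → ○(low_ink → paused)) is false.
Positions where ¬paused holds: 1, 2.
Check ○(low_ink → paused) at each: 1→fails, 2→ok.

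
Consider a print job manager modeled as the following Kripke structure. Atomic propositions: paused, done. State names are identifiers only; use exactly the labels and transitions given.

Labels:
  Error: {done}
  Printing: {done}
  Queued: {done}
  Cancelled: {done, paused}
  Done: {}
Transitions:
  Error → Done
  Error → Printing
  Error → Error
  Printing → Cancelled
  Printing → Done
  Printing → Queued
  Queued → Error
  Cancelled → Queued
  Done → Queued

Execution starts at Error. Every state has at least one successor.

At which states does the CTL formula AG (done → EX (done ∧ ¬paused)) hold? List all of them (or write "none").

States satisfying done → EX (done ∧ ¬paused): {Error, Printing, Queued, Cancelled, Done}.
States satisfying AG (done → EX (done ∧ ¬paused)): {Error, Printing, Queued, Cancelled, Done}.

{Error, Printing, Queued, Cancelled, Done}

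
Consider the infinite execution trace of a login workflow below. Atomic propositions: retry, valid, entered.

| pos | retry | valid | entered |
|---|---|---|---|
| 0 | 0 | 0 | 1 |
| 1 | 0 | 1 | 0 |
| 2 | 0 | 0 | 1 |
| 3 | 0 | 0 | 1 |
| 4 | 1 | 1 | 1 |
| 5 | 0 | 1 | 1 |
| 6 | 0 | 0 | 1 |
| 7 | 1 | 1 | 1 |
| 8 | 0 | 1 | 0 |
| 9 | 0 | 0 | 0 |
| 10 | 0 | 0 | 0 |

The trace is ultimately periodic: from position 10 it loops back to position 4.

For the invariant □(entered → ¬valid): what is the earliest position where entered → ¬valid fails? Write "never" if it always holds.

Check entered → ¬valid at each position in order: 0 ✓, 1 ✓, 2 ✓, 3 ✓.
At position 4 the labels are {entered, retry, valid}, so entered → ¬valid is false there. This is the first violation.

4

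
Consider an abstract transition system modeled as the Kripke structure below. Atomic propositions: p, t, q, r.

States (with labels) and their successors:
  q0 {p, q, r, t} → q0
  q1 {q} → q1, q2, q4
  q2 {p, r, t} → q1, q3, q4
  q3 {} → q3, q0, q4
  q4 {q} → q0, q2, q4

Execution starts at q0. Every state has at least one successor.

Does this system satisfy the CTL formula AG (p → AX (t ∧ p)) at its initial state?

States satisfying p → AX (t ∧ p): {q0, q1, q3, q4}.
States satisfying AG (p → AX (t ∧ p)): {q0}.
Every state reachable from q0 satisfies p → AX (t ∧ p).
q0 ∈ Sat(AG (p → AX (t ∧ p))).

Holds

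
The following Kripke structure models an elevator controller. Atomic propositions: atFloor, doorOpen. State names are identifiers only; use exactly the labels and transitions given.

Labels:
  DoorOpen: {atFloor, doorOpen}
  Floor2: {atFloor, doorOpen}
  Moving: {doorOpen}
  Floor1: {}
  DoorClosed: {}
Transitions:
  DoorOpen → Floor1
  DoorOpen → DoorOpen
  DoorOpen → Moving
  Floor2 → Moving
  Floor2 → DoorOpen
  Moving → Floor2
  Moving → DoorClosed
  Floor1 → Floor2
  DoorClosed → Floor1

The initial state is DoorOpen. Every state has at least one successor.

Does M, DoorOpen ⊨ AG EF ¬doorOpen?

Holds

States satisfying EF ¬doorOpen: {DoorOpen, Floor2, Moving, Floor1, DoorClosed}.
States satisfying AG EF ¬doorOpen: {DoorOpen, Floor2, Moving, Floor1, DoorClosed}.
Every state reachable from DoorOpen satisfies EF ¬doorOpen.
DoorOpen ∈ Sat(AG EF ¬doorOpen).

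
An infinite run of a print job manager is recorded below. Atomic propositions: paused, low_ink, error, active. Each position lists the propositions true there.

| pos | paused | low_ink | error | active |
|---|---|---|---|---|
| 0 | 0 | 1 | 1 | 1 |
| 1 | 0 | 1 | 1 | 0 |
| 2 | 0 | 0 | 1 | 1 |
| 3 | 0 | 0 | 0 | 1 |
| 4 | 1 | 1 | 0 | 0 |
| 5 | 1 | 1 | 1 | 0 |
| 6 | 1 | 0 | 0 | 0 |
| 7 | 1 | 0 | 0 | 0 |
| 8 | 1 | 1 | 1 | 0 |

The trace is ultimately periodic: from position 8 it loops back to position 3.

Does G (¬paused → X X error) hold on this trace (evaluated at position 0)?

Violated

¬paused → X X error must hold at every position from 0 onward. It fails at position 1, so G (¬paused → X X error) is false.
Positions where ¬paused holds: 0, 1, 2, 3.
Check X X error at each: 0→ok, 1→fails, 2→fails, 3→ok.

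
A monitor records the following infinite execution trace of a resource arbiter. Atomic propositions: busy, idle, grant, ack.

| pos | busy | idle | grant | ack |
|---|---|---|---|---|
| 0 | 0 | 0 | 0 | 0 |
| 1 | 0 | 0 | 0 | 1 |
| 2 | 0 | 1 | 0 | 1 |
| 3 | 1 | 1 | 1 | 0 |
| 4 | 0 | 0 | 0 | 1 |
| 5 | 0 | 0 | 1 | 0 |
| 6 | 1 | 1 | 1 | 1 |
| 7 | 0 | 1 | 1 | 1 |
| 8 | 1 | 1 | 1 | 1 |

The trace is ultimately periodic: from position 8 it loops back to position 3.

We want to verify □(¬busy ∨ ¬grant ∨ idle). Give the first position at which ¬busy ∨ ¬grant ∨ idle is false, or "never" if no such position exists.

¬busy ∨ ¬grant ∨ idle holds at every position 0..8, and those are all the positions the trace ever visits, so the invariant □(¬busy ∨ ¬grant ∨ idle) is never violated.

never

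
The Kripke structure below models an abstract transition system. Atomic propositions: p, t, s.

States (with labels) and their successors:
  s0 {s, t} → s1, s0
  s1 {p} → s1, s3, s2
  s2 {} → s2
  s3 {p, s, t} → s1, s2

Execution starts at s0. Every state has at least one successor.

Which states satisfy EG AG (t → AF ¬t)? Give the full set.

States satisfying AG (t → AF ¬t): {s1, s2, s3}.
States satisfying EG AG (t → AF ¬t): {s1, s2, s3}.

{s1, s2, s3}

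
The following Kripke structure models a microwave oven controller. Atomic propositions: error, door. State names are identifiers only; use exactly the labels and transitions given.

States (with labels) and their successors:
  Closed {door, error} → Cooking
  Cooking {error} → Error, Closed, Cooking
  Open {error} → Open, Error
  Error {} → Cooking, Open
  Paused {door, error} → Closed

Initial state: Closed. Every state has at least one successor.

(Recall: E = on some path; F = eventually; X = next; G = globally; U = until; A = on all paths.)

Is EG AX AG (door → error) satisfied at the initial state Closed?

Holds

States satisfying AX AG (door → error): {Closed, Cooking, Open, Error, Paused}.
States satisfying EG AX AG (door → error): {Closed, Cooking, Open, Error, Paused}.
Closed ∈ Sat(EG AX AG (door → error)).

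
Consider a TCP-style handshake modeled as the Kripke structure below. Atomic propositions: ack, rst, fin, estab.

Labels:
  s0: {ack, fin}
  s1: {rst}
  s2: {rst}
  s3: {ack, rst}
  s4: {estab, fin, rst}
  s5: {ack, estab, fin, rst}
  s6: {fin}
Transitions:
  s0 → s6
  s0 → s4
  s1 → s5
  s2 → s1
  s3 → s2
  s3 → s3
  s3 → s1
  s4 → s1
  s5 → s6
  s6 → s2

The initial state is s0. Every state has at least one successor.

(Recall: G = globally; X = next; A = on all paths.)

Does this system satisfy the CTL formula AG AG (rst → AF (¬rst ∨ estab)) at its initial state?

States satisfying AG (rst → AF (¬rst ∨ estab)): {s0, s1, s2, s4, s5, s6}.
States satisfying AG AG (rst → AF (¬rst ∨ estab)): {s0, s1, s2, s4, s5, s6}.
Every state reachable from s0 satisfies AG (rst → AF (¬rst ∨ estab)).
s0 ∈ Sat(AG AG (rst → AF (¬rst ∨ estab))).

Yes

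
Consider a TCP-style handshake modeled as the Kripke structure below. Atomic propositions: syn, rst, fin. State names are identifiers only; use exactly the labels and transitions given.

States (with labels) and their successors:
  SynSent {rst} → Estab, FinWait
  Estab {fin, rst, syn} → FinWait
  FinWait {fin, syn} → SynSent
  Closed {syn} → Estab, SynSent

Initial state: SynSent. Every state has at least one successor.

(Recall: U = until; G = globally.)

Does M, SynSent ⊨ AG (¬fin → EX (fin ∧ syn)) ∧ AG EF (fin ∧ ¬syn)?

States satisfying ¬fin → EX (fin ∧ syn): {SynSent, Estab, FinWait, Closed}.
States satisfying AG (¬fin → EX (fin ∧ syn)): {SynSent, Estab, FinWait, Closed}.
States satisfying EF (fin ∧ ¬syn): ∅.
States satisfying AG EF (fin ∧ ¬syn): ∅.
States satisfying AG (¬fin → EX (fin ∧ syn)) ∧ AG EF (fin ∧ ¬syn): ∅.
SynSent ∉ Sat(AG (¬fin → EX (fin ∧ syn)) ∧ AG EF (fin ∧ ¬syn)).

No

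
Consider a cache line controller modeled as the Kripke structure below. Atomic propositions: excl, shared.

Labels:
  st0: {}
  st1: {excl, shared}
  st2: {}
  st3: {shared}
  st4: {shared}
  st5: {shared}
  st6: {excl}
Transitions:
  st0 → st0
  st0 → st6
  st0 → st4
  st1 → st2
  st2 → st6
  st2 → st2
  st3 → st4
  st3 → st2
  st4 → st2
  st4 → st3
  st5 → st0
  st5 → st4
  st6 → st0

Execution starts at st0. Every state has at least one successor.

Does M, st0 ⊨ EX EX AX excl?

Does not hold

States satisfying EX AX excl: ∅.
States satisfying EX EX AX excl: ∅.
No suitable path/successor from st0 witnesses the formula.
st0 ∉ Sat(EX EX AX excl).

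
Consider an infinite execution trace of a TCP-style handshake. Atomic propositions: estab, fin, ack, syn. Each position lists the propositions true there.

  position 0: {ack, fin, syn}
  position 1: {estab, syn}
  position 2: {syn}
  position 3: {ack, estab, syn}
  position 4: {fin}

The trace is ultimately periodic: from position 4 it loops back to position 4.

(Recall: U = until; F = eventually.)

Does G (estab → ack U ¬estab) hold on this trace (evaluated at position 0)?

estab → ack U ¬estab must hold at every position from 0 onward. It fails at position 1, so G (estab → ack U ¬estab) is false.
Positions where estab holds: 1, 3.
Check ack U ¬estab at each: 1→fails, 3→ok.

Violated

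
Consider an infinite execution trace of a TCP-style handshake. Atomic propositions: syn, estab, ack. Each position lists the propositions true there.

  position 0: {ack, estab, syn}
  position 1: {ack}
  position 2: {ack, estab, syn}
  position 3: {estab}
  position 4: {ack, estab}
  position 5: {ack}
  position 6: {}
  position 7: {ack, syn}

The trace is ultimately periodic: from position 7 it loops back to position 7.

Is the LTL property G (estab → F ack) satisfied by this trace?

estab → F ack holds at every position 0..7, and those are all positions ever visited, so G (estab → F ack) holds.
Positions where estab holds: 0, 2, 3, 4.
Check F ack at each: 0→ok, 2→ok, 3→ok, 4→ok.

Holds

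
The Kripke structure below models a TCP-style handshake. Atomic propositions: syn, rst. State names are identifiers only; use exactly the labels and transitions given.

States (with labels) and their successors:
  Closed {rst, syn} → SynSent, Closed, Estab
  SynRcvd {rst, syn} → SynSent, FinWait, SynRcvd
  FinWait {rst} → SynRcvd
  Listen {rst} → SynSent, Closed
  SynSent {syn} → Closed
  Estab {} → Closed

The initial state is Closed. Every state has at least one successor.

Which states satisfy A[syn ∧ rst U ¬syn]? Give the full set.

States satisfying syn ∧ rst: {Closed, SynRcvd}.
States satisfying ¬syn: {FinWait, Listen, Estab}.
States satisfying A[syn ∧ rst U ¬syn]: {FinWait, Listen, Estab}.

{FinWait, Listen, Estab}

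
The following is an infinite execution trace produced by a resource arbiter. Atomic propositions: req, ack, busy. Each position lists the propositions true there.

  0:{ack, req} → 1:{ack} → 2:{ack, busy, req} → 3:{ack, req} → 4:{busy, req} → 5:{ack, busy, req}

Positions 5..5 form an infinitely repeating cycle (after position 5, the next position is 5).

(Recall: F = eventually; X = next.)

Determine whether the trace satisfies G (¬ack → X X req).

¬ack → X X req holds at every position 0..5, and those are all positions ever visited, so G (¬ack → X X req) holds.
Positions where ¬ack holds: 4.
Check X X req at each: 4→ok.

Satisfied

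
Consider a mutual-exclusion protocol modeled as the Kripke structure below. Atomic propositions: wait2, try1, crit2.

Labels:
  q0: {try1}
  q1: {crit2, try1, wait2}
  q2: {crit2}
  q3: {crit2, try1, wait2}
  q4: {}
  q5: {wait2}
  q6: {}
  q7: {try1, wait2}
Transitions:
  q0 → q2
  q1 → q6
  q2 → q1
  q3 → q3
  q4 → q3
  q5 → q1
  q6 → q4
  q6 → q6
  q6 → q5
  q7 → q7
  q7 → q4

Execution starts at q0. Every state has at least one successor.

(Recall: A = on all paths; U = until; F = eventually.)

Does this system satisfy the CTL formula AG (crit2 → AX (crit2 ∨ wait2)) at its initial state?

States satisfying crit2 → AX (crit2 ∨ wait2): {q0, q2, q3, q4, q5, q6, q7}.
States satisfying AG (crit2 → AX (crit2 ∨ wait2)): {q3, q4, q7}.
q1 is reachable from q0 and violates crit2 → AX (crit2 ∨ wait2), so AG fails at q0.
q0 ∉ Sat(AG (crit2 → AX (crit2 ∨ wait2))).

Does not hold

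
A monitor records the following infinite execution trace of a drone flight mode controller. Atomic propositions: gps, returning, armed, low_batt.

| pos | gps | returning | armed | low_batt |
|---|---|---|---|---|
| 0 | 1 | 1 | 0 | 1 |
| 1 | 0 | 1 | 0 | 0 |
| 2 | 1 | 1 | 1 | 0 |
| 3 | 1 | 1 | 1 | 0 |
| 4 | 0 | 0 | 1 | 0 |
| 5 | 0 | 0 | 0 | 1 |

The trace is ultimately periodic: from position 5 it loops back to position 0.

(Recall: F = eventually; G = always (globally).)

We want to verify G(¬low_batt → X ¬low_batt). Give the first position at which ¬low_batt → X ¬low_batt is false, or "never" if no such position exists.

Check ¬low_batt → X ¬low_batt at each position in order: 0 ✓, 1 ✓, 2 ✓, 3 ✓.
At position 4 the labels are {armed} and the next position 5 has {low_batt}, so ¬low_batt → X ¬low_batt is false there. This is the first violation.

4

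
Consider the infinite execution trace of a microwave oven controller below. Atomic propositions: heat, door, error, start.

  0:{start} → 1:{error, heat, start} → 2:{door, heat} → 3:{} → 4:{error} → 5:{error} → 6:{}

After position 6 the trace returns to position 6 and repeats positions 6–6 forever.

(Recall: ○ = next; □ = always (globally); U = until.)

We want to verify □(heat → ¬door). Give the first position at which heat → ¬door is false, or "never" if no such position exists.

Check heat → ¬door at each position in order: 0 ✓, 1 ✓.
At position 2 the labels are {door, heat}, so heat → ¬door is false there. This is the first violation.

2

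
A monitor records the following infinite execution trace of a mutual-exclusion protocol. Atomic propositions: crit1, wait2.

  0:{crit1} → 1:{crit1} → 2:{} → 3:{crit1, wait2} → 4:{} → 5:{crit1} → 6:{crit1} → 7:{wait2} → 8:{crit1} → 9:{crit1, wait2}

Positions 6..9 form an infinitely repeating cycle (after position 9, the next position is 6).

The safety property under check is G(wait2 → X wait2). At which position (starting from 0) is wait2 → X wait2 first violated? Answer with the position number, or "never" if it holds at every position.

Check wait2 → X wait2 at each position in order: 0 ✓, 1 ✓, 2 ✓.
At position 3 the labels are {crit1, wait2} and the next position 4 has {}, so wait2 → X wait2 is false there. This is the first violation.

3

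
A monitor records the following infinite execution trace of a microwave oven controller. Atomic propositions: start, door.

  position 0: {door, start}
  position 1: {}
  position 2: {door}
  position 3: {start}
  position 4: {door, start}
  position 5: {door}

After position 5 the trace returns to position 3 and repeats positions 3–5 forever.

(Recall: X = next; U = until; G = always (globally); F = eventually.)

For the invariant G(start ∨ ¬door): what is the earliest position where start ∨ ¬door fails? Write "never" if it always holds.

Check start ∨ ¬door at each position in order: 0 ✓, 1 ✓.
At position 2 the labels are {door}, so start ∨ ¬door is false there. This is the first violation.

2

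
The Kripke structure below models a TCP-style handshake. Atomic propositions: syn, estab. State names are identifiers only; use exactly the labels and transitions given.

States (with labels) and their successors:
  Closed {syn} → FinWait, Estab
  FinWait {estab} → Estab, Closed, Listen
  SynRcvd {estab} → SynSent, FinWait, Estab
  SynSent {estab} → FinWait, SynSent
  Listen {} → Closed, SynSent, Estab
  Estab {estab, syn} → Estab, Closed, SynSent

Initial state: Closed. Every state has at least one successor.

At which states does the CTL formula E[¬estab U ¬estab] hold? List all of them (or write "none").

{Closed, Listen}

States satisfying ¬estab: {Closed, Listen}.
States satisfying E[¬estab U ¬estab]: {Closed, Listen}.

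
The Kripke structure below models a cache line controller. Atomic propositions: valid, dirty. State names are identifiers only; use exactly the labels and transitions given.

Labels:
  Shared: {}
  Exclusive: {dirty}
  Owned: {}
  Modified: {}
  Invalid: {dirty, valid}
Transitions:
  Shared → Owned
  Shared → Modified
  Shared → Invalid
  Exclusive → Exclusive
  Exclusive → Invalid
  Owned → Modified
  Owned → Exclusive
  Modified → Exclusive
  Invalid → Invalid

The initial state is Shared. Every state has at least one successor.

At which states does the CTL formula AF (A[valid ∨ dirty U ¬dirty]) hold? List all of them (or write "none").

States satisfying A[valid ∨ dirty U ¬dirty]: {Shared, Owned, Modified}.
States satisfying AF (A[valid ∨ dirty U ¬dirty]): {Shared, Owned, Modified}.

{Shared, Owned, Modified}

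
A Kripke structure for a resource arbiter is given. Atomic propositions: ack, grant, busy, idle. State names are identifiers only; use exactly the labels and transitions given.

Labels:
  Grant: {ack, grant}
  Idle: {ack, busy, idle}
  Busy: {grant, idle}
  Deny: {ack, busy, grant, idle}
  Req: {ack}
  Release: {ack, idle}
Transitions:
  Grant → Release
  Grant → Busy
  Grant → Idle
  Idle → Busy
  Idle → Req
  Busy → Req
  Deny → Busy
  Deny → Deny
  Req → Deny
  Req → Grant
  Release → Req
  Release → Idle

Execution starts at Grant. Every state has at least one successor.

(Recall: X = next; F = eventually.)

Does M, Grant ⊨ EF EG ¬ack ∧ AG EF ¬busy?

Violated

States satisfying EG ¬ack: ∅.
States satisfying EF EG ¬ack: ∅.
States satisfying EF ¬busy: {Grant, Idle, Busy, Deny, Req, Release}.
States satisfying AG EF ¬busy: {Grant, Idle, Busy, Deny, Req, Release}.
States satisfying EF EG ¬ack ∧ AG EF ¬busy: ∅.
Grant ∉ Sat(EF EG ¬ack ∧ AG EF ¬busy).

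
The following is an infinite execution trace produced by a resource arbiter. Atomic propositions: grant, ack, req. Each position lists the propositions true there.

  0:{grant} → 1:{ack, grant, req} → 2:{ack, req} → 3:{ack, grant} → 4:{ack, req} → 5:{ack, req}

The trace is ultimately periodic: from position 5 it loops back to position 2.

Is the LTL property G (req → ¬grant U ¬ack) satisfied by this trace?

Violated

req → ¬grant U ¬ack must hold at every position from 0 onward. It fails at position 1, so G (req → ¬grant U ¬ack) is false.
Positions where req holds: 1, 2, 4, 5.
Check ¬grant U ¬ack at each: 1→fails, 2→fails, 4→fails, 5→fails.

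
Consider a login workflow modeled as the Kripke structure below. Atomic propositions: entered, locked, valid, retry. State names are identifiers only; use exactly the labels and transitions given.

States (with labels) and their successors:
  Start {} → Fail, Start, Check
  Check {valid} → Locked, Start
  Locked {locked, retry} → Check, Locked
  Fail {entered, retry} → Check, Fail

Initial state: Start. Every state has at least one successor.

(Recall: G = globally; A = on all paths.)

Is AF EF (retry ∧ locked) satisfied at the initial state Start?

States satisfying EF (retry ∧ locked): {Start, Check, Locked, Fail}.
States satisfying AF EF (retry ∧ locked): {Start, Check, Locked, Fail}.
Start ∈ Sat(AF EF (retry ∧ locked)).

Holds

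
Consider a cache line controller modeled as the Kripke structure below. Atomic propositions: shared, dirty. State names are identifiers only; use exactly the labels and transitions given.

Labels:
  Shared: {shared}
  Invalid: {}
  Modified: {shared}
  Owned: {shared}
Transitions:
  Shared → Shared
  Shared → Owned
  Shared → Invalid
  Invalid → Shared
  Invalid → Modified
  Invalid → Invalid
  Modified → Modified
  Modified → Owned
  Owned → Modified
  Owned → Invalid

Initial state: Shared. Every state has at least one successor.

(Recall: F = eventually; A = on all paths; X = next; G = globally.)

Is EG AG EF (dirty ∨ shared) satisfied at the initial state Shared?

States satisfying AG EF (dirty ∨ shared): {Shared, Invalid, Modified, Owned}.
States satisfying EG AG EF (dirty ∨ shared): {Shared, Invalid, Modified, Owned}.
Shared ∈ Sat(EG AG EF (dirty ∨ shared)).

Yes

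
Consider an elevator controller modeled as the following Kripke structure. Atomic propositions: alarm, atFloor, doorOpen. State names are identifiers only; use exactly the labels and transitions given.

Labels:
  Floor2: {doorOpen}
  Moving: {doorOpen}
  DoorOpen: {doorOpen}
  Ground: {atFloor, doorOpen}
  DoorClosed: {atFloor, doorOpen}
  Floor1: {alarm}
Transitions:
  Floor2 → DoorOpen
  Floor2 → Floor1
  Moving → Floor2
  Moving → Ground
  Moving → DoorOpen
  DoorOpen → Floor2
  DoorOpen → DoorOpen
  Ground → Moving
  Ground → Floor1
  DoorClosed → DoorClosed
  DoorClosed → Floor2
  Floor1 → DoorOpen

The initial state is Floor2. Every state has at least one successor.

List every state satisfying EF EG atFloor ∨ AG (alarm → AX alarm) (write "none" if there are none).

States satisfying EG atFloor: {DoorClosed}.
States satisfying EF EG atFloor: {DoorClosed}.
States satisfying alarm → AX alarm: {Floor2, Moving, DoorOpen, Ground, DoorClosed}.
States satisfying AG (alarm → AX alarm): ∅.
States satisfying EF EG atFloor ∨ AG (alarm → AX alarm): {DoorClosed}.

{DoorClosed}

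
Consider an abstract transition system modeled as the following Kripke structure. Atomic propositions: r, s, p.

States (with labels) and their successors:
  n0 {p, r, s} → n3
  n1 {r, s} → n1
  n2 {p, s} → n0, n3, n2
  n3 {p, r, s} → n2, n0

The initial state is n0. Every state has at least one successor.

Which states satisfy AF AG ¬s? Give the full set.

none

States satisfying AG ¬s: ∅.
States satisfying AF AG ¬s: ∅.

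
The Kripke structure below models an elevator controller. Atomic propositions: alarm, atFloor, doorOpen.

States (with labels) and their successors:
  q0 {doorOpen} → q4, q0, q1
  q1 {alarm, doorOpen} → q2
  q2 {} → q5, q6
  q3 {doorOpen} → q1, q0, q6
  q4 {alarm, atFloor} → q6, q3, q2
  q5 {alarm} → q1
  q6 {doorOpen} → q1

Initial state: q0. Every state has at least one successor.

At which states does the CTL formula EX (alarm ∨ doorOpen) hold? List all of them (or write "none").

States satisfying alarm ∨ doorOpen: {q0, q1, q3, q4, q5, q6}.
States satisfying EX (alarm ∨ doorOpen): {q0, q2, q3, q4, q5, q6}.

{q0, q2, q3, q4, q5, q6}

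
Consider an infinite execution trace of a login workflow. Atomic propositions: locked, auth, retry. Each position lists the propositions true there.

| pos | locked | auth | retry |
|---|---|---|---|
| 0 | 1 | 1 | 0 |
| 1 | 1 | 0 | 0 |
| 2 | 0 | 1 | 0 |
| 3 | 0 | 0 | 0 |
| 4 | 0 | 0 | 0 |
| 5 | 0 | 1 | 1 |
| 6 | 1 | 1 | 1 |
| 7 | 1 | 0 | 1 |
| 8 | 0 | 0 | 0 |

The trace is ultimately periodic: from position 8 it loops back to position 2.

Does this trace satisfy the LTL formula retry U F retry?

Walking from position 0: F retry first holds at position 0, and retry holds at every earlier position along the way, so retry U F retry holds.

Yes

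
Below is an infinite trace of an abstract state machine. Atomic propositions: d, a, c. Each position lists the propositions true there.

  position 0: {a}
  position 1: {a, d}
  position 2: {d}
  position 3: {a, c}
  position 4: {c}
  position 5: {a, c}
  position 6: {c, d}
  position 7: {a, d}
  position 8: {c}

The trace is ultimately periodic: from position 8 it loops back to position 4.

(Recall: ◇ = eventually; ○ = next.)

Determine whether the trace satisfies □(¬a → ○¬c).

¬a → ○¬c must hold at every position from 0 onward. It fails at position 2, so □(¬a → ○¬c) is false.
Positions where ¬a holds: 2, 4, 6, 8.
Check ○¬c at each: 2→fails, 4→fails, 6→ok, 8→fails.

Violated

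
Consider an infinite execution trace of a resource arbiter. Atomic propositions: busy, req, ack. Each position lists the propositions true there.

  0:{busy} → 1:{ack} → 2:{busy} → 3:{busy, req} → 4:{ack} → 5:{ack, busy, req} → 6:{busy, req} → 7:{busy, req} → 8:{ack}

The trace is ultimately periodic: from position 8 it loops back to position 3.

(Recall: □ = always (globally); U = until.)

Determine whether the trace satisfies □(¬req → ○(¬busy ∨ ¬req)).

Violated

¬req → ○(¬busy ∨ ¬req) must hold at every position from 0 onward. It fails at position 2, so □(¬req → ○(¬busy ∨ ¬req)) is false.
Positions where ¬req holds: 0, 1, 2, 4, 8.
Check ○(¬busy ∨ ¬req) at each: 0→ok, 1→ok, 2→fails, 4→fails, 8→fails.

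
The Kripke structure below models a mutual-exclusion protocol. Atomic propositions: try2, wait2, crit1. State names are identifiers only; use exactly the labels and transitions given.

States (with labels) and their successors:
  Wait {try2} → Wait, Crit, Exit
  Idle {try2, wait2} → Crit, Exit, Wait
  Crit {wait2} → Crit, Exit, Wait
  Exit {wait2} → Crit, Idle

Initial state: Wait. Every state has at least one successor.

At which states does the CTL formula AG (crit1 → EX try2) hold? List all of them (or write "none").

{Wait, Idle, Crit, Exit}

States satisfying crit1 → EX try2: {Wait, Idle, Crit, Exit}.
States satisfying AG (crit1 → EX try2): {Wait, Idle, Crit, Exit}.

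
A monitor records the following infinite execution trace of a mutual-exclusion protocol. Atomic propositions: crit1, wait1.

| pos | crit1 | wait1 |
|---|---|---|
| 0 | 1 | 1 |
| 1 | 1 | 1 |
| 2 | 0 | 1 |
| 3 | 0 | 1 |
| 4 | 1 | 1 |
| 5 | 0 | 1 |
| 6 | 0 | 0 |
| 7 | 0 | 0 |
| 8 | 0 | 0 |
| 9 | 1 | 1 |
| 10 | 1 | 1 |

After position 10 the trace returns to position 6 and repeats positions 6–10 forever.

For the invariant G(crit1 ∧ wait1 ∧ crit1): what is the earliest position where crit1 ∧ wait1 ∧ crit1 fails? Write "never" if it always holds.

2

Check crit1 ∧ wait1 ∧ crit1 at each position in order: 0 ✓, 1 ✓.
At position 2 the labels are {wait1}, so crit1 ∧ wait1 ∧ crit1 is false there. This is the first violation.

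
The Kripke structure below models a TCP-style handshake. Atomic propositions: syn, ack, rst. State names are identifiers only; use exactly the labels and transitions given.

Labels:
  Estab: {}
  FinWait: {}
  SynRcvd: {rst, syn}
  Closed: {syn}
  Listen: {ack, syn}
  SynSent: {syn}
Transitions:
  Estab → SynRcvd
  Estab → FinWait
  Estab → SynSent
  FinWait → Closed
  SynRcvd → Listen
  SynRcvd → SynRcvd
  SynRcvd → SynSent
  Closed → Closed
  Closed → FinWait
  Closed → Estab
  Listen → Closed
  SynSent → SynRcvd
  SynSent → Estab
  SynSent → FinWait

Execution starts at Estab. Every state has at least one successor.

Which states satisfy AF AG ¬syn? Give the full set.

States satisfying AG ¬syn: ∅.
States satisfying AF AG ¬syn: ∅.

none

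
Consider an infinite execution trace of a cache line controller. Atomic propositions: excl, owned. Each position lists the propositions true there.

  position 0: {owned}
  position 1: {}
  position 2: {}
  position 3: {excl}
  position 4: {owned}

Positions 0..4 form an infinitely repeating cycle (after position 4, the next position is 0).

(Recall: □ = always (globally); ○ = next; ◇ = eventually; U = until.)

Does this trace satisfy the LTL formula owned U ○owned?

Walking from position 0: at position 1, ○owned has not yet held and owned fails, so owned U ○owned is false.

Does not hold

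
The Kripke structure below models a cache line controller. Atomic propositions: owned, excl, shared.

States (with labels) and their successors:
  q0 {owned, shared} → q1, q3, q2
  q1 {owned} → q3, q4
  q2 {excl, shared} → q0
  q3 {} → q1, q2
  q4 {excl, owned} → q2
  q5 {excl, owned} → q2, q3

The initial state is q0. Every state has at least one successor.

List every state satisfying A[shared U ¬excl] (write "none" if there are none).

States satisfying shared: {q0, q2}.
States satisfying ¬excl: {q0, q1, q3}.
States satisfying A[shared U ¬excl]: {q0, q1, q2, q3}.

{q0, q1, q2, q3}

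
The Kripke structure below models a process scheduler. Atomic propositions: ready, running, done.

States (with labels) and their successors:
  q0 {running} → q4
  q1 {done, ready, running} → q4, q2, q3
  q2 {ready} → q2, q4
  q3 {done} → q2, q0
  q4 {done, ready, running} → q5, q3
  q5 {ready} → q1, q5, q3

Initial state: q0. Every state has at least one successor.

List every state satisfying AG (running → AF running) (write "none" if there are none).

States satisfying running → AF running: {q0, q1, q2, q3, q4, q5}.
States satisfying AG (running → AF running): {q0, q1, q2, q3, q4, q5}.

{q0, q1, q2, q3, q4, q5}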